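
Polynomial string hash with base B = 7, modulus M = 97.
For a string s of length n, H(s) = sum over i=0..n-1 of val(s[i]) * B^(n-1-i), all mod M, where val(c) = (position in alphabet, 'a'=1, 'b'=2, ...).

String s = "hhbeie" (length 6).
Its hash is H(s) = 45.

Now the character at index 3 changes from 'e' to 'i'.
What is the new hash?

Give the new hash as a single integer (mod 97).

Answer: 47

Derivation:
val('e') = 5, val('i') = 9
Position k = 3, exponent = n-1-k = 2
B^2 mod M = 7^2 mod 97 = 49
Delta = (9 - 5) * 49 mod 97 = 2
New hash = (45 + 2) mod 97 = 47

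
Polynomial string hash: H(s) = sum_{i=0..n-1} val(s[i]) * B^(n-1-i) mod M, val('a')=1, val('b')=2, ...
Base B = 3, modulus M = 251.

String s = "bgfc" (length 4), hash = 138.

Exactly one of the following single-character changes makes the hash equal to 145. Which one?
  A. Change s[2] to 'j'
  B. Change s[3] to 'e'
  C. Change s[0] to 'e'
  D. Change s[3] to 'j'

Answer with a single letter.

Answer: D

Derivation:
Option A: s[2]='f'->'j', delta=(10-6)*3^1 mod 251 = 12, hash=138+12 mod 251 = 150
Option B: s[3]='c'->'e', delta=(5-3)*3^0 mod 251 = 2, hash=138+2 mod 251 = 140
Option C: s[0]='b'->'e', delta=(5-2)*3^3 mod 251 = 81, hash=138+81 mod 251 = 219
Option D: s[3]='c'->'j', delta=(10-3)*3^0 mod 251 = 7, hash=138+7 mod 251 = 145 <-- target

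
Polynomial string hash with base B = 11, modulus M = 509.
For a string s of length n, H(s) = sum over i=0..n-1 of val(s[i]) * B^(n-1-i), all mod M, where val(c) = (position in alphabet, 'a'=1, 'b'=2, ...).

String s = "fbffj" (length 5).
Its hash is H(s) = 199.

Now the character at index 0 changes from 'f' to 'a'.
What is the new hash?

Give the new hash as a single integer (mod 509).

Answer: 290

Derivation:
val('f') = 6, val('a') = 1
Position k = 0, exponent = n-1-k = 4
B^4 mod M = 11^4 mod 509 = 389
Delta = (1 - 6) * 389 mod 509 = 91
New hash = (199 + 91) mod 509 = 290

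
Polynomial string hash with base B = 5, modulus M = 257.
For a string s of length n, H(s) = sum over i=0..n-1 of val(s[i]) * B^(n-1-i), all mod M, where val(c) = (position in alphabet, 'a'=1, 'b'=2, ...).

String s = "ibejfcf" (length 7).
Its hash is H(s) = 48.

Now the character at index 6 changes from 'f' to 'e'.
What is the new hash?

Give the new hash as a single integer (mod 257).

Answer: 47

Derivation:
val('f') = 6, val('e') = 5
Position k = 6, exponent = n-1-k = 0
B^0 mod M = 5^0 mod 257 = 1
Delta = (5 - 6) * 1 mod 257 = 256
New hash = (48 + 256) mod 257 = 47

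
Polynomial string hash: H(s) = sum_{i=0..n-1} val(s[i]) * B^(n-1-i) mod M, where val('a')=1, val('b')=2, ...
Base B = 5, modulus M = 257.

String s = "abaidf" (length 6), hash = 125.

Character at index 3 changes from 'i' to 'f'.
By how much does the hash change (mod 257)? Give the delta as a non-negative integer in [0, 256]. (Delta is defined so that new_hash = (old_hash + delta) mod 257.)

Delta formula: (val(new) - val(old)) * B^(n-1-k) mod M
  val('f') - val('i') = 6 - 9 = -3
  B^(n-1-k) = 5^2 mod 257 = 25
  Delta = -3 * 25 mod 257 = 182

Answer: 182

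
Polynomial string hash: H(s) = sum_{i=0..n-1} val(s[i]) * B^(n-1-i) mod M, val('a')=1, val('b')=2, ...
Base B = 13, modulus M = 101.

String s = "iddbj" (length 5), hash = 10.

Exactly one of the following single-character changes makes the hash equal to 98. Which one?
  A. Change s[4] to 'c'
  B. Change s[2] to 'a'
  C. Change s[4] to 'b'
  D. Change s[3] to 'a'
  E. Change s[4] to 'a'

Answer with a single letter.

Option A: s[4]='j'->'c', delta=(3-10)*13^0 mod 101 = 94, hash=10+94 mod 101 = 3
Option B: s[2]='d'->'a', delta=(1-4)*13^2 mod 101 = 99, hash=10+99 mod 101 = 8
Option C: s[4]='j'->'b', delta=(2-10)*13^0 mod 101 = 93, hash=10+93 mod 101 = 2
Option D: s[3]='b'->'a', delta=(1-2)*13^1 mod 101 = 88, hash=10+88 mod 101 = 98 <-- target
Option E: s[4]='j'->'a', delta=(1-10)*13^0 mod 101 = 92, hash=10+92 mod 101 = 1

Answer: D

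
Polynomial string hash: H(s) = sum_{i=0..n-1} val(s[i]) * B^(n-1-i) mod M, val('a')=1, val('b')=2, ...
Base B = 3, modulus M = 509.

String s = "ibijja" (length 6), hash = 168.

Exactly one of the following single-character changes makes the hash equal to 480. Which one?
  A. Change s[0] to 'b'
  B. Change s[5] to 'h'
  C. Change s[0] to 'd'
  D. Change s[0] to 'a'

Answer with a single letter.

Answer: C

Derivation:
Option A: s[0]='i'->'b', delta=(2-9)*3^5 mod 509 = 335, hash=168+335 mod 509 = 503
Option B: s[5]='a'->'h', delta=(8-1)*3^0 mod 509 = 7, hash=168+7 mod 509 = 175
Option C: s[0]='i'->'d', delta=(4-9)*3^5 mod 509 = 312, hash=168+312 mod 509 = 480 <-- target
Option D: s[0]='i'->'a', delta=(1-9)*3^5 mod 509 = 92, hash=168+92 mod 509 = 260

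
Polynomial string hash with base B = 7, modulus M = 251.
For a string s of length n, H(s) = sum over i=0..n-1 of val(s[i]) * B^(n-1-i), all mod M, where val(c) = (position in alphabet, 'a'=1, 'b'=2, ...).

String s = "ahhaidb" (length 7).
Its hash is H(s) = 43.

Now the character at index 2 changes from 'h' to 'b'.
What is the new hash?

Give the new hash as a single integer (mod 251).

val('h') = 8, val('b') = 2
Position k = 2, exponent = n-1-k = 4
B^4 mod M = 7^4 mod 251 = 142
Delta = (2 - 8) * 142 mod 251 = 152
New hash = (43 + 152) mod 251 = 195

Answer: 195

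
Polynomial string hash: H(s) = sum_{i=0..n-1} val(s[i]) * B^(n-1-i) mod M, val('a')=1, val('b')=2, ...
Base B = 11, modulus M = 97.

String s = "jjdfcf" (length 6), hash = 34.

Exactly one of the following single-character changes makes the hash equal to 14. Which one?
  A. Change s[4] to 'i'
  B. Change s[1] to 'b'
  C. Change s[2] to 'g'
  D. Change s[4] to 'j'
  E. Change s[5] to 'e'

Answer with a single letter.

Answer: D

Derivation:
Option A: s[4]='c'->'i', delta=(9-3)*11^1 mod 97 = 66, hash=34+66 mod 97 = 3
Option B: s[1]='j'->'b', delta=(2-10)*11^4 mod 97 = 48, hash=34+48 mod 97 = 82
Option C: s[2]='d'->'g', delta=(7-4)*11^3 mod 97 = 16, hash=34+16 mod 97 = 50
Option D: s[4]='c'->'j', delta=(10-3)*11^1 mod 97 = 77, hash=34+77 mod 97 = 14 <-- target
Option E: s[5]='f'->'e', delta=(5-6)*11^0 mod 97 = 96, hash=34+96 mod 97 = 33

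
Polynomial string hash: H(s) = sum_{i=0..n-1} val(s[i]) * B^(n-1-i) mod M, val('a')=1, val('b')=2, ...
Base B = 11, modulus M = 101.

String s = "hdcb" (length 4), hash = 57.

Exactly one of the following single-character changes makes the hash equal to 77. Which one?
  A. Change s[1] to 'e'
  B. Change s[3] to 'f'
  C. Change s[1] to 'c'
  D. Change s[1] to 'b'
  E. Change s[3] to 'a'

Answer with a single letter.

Option A: s[1]='d'->'e', delta=(5-4)*11^2 mod 101 = 20, hash=57+20 mod 101 = 77 <-- target
Option B: s[3]='b'->'f', delta=(6-2)*11^0 mod 101 = 4, hash=57+4 mod 101 = 61
Option C: s[1]='d'->'c', delta=(3-4)*11^2 mod 101 = 81, hash=57+81 mod 101 = 37
Option D: s[1]='d'->'b', delta=(2-4)*11^2 mod 101 = 61, hash=57+61 mod 101 = 17
Option E: s[3]='b'->'a', delta=(1-2)*11^0 mod 101 = 100, hash=57+100 mod 101 = 56

Answer: A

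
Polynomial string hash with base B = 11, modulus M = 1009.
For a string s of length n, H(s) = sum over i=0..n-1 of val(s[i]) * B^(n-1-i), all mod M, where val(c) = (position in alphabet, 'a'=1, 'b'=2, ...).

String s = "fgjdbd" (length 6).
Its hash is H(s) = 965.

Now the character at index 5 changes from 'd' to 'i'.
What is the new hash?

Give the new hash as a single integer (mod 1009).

val('d') = 4, val('i') = 9
Position k = 5, exponent = n-1-k = 0
B^0 mod M = 11^0 mod 1009 = 1
Delta = (9 - 4) * 1 mod 1009 = 5
New hash = (965 + 5) mod 1009 = 970

Answer: 970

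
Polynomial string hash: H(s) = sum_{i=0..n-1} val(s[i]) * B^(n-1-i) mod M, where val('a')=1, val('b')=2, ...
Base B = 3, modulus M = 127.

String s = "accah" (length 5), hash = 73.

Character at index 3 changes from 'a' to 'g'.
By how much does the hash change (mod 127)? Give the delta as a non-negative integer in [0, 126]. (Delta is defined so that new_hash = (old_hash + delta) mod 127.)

Answer: 18

Derivation:
Delta formula: (val(new) - val(old)) * B^(n-1-k) mod M
  val('g') - val('a') = 7 - 1 = 6
  B^(n-1-k) = 3^1 mod 127 = 3
  Delta = 6 * 3 mod 127 = 18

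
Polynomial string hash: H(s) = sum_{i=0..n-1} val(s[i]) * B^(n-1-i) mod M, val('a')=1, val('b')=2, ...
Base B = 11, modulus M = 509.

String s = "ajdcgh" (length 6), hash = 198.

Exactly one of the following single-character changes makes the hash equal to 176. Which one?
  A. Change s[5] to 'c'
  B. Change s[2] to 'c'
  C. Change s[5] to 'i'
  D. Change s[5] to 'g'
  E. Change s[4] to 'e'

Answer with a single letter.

Option A: s[5]='h'->'c', delta=(3-8)*11^0 mod 509 = 504, hash=198+504 mod 509 = 193
Option B: s[2]='d'->'c', delta=(3-4)*11^3 mod 509 = 196, hash=198+196 mod 509 = 394
Option C: s[5]='h'->'i', delta=(9-8)*11^0 mod 509 = 1, hash=198+1 mod 509 = 199
Option D: s[5]='h'->'g', delta=(7-8)*11^0 mod 509 = 508, hash=198+508 mod 509 = 197
Option E: s[4]='g'->'e', delta=(5-7)*11^1 mod 509 = 487, hash=198+487 mod 509 = 176 <-- target

Answer: E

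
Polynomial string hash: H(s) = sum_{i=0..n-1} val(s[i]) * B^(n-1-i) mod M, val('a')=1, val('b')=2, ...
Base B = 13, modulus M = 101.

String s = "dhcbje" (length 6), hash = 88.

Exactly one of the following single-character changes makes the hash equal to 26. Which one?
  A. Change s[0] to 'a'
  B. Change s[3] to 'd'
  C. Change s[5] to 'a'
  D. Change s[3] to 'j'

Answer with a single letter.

Answer: D

Derivation:
Option A: s[0]='d'->'a', delta=(1-4)*13^5 mod 101 = 50, hash=88+50 mod 101 = 37
Option B: s[3]='b'->'d', delta=(4-2)*13^2 mod 101 = 35, hash=88+35 mod 101 = 22
Option C: s[5]='e'->'a', delta=(1-5)*13^0 mod 101 = 97, hash=88+97 mod 101 = 84
Option D: s[3]='b'->'j', delta=(10-2)*13^2 mod 101 = 39, hash=88+39 mod 101 = 26 <-- target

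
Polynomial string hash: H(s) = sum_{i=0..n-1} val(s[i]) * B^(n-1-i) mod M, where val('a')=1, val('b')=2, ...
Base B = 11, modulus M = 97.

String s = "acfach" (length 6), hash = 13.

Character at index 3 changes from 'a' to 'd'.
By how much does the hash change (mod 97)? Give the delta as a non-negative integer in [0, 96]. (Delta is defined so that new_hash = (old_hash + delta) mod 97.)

Answer: 72

Derivation:
Delta formula: (val(new) - val(old)) * B^(n-1-k) mod M
  val('d') - val('a') = 4 - 1 = 3
  B^(n-1-k) = 11^2 mod 97 = 24
  Delta = 3 * 24 mod 97 = 72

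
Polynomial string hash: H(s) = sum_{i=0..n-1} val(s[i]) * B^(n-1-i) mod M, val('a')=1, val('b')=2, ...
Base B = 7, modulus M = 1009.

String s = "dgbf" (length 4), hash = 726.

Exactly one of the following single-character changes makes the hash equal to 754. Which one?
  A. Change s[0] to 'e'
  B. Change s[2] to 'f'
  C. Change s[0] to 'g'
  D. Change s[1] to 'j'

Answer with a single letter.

Answer: B

Derivation:
Option A: s[0]='d'->'e', delta=(5-4)*7^3 mod 1009 = 343, hash=726+343 mod 1009 = 60
Option B: s[2]='b'->'f', delta=(6-2)*7^1 mod 1009 = 28, hash=726+28 mod 1009 = 754 <-- target
Option C: s[0]='d'->'g', delta=(7-4)*7^3 mod 1009 = 20, hash=726+20 mod 1009 = 746
Option D: s[1]='g'->'j', delta=(10-7)*7^2 mod 1009 = 147, hash=726+147 mod 1009 = 873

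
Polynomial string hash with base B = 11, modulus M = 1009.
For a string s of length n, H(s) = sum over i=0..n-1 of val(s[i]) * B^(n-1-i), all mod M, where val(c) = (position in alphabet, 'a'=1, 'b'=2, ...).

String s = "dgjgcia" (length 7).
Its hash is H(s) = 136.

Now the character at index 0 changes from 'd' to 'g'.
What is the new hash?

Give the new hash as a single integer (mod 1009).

Answer: 416

Derivation:
val('d') = 4, val('g') = 7
Position k = 0, exponent = n-1-k = 6
B^6 mod M = 11^6 mod 1009 = 766
Delta = (7 - 4) * 766 mod 1009 = 280
New hash = (136 + 280) mod 1009 = 416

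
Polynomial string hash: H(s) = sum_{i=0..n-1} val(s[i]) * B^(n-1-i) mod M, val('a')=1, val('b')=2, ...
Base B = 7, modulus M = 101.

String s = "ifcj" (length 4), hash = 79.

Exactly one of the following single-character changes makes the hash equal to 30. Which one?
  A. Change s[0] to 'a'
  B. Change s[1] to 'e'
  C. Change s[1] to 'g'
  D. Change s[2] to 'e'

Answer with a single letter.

Answer: B

Derivation:
Option A: s[0]='i'->'a', delta=(1-9)*7^3 mod 101 = 84, hash=79+84 mod 101 = 62
Option B: s[1]='f'->'e', delta=(5-6)*7^2 mod 101 = 52, hash=79+52 mod 101 = 30 <-- target
Option C: s[1]='f'->'g', delta=(7-6)*7^2 mod 101 = 49, hash=79+49 mod 101 = 27
Option D: s[2]='c'->'e', delta=(5-3)*7^1 mod 101 = 14, hash=79+14 mod 101 = 93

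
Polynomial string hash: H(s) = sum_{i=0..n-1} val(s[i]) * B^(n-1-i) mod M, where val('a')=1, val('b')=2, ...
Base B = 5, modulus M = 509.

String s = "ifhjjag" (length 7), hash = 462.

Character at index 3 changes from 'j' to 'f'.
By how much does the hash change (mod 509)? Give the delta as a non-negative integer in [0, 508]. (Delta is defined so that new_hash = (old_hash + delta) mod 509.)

Delta formula: (val(new) - val(old)) * B^(n-1-k) mod M
  val('f') - val('j') = 6 - 10 = -4
  B^(n-1-k) = 5^3 mod 509 = 125
  Delta = -4 * 125 mod 509 = 9

Answer: 9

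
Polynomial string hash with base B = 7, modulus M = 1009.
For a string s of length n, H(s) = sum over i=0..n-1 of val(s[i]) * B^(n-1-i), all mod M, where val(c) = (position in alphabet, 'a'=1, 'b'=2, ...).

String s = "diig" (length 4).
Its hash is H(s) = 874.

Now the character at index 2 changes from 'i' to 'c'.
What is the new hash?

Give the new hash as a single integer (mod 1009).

val('i') = 9, val('c') = 3
Position k = 2, exponent = n-1-k = 1
B^1 mod M = 7^1 mod 1009 = 7
Delta = (3 - 9) * 7 mod 1009 = 967
New hash = (874 + 967) mod 1009 = 832

Answer: 832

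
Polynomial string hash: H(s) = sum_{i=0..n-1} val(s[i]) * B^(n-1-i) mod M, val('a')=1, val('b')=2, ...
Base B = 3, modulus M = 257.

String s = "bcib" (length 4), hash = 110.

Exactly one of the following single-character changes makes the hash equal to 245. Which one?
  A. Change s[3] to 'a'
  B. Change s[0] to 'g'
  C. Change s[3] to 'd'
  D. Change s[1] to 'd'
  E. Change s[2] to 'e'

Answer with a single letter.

Option A: s[3]='b'->'a', delta=(1-2)*3^0 mod 257 = 256, hash=110+256 mod 257 = 109
Option B: s[0]='b'->'g', delta=(7-2)*3^3 mod 257 = 135, hash=110+135 mod 257 = 245 <-- target
Option C: s[3]='b'->'d', delta=(4-2)*3^0 mod 257 = 2, hash=110+2 mod 257 = 112
Option D: s[1]='c'->'d', delta=(4-3)*3^2 mod 257 = 9, hash=110+9 mod 257 = 119
Option E: s[2]='i'->'e', delta=(5-9)*3^1 mod 257 = 245, hash=110+245 mod 257 = 98

Answer: B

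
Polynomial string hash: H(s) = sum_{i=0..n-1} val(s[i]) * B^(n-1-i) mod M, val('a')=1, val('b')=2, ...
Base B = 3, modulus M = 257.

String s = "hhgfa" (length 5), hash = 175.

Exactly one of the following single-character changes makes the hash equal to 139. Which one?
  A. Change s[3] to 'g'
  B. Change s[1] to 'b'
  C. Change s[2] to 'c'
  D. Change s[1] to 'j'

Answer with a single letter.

Option A: s[3]='f'->'g', delta=(7-6)*3^1 mod 257 = 3, hash=175+3 mod 257 = 178
Option B: s[1]='h'->'b', delta=(2-8)*3^3 mod 257 = 95, hash=175+95 mod 257 = 13
Option C: s[2]='g'->'c', delta=(3-7)*3^2 mod 257 = 221, hash=175+221 mod 257 = 139 <-- target
Option D: s[1]='h'->'j', delta=(10-8)*3^3 mod 257 = 54, hash=175+54 mod 257 = 229

Answer: C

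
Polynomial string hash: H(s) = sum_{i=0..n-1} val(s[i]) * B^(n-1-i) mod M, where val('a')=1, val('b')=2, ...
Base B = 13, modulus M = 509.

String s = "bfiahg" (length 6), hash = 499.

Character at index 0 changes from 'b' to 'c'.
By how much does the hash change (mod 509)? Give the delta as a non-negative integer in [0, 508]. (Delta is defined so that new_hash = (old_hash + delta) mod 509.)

Answer: 232

Derivation:
Delta formula: (val(new) - val(old)) * B^(n-1-k) mod M
  val('c') - val('b') = 3 - 2 = 1
  B^(n-1-k) = 13^5 mod 509 = 232
  Delta = 1 * 232 mod 509 = 232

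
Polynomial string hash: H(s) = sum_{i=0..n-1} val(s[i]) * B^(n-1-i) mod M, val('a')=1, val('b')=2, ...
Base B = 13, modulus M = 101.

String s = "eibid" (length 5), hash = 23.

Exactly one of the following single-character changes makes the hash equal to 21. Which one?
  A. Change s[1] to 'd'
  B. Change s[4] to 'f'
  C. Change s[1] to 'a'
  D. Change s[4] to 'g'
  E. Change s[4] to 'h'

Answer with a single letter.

Option A: s[1]='i'->'d', delta=(4-9)*13^3 mod 101 = 24, hash=23+24 mod 101 = 47
Option B: s[4]='d'->'f', delta=(6-4)*13^0 mod 101 = 2, hash=23+2 mod 101 = 25
Option C: s[1]='i'->'a', delta=(1-9)*13^3 mod 101 = 99, hash=23+99 mod 101 = 21 <-- target
Option D: s[4]='d'->'g', delta=(7-4)*13^0 mod 101 = 3, hash=23+3 mod 101 = 26
Option E: s[4]='d'->'h', delta=(8-4)*13^0 mod 101 = 4, hash=23+4 mod 101 = 27

Answer: C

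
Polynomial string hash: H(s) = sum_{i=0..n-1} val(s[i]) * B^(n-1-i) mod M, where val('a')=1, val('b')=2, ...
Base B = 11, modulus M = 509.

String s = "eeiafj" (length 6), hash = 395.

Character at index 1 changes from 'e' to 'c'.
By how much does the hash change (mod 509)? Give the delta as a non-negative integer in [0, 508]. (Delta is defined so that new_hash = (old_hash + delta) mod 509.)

Delta formula: (val(new) - val(old)) * B^(n-1-k) mod M
  val('c') - val('e') = 3 - 5 = -2
  B^(n-1-k) = 11^4 mod 509 = 389
  Delta = -2 * 389 mod 509 = 240

Answer: 240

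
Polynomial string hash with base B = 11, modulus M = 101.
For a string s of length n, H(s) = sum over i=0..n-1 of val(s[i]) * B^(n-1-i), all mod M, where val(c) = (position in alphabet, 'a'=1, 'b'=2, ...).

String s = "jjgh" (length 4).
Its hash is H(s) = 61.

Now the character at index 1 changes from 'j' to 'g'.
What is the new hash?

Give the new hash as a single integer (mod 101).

Answer: 1

Derivation:
val('j') = 10, val('g') = 7
Position k = 1, exponent = n-1-k = 2
B^2 mod M = 11^2 mod 101 = 20
Delta = (7 - 10) * 20 mod 101 = 41
New hash = (61 + 41) mod 101 = 1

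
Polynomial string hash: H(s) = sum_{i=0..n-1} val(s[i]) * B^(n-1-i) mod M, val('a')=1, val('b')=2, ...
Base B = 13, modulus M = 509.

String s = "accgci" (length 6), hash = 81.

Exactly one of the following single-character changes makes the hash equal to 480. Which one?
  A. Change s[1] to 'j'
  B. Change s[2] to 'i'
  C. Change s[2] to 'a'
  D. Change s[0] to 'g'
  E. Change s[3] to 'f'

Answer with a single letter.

Option A: s[1]='c'->'j', delta=(10-3)*13^4 mod 509 = 399, hash=81+399 mod 509 = 480 <-- target
Option B: s[2]='c'->'i', delta=(9-3)*13^3 mod 509 = 457, hash=81+457 mod 509 = 29
Option C: s[2]='c'->'a', delta=(1-3)*13^3 mod 509 = 187, hash=81+187 mod 509 = 268
Option D: s[0]='a'->'g', delta=(7-1)*13^5 mod 509 = 374, hash=81+374 mod 509 = 455
Option E: s[3]='g'->'f', delta=(6-7)*13^2 mod 509 = 340, hash=81+340 mod 509 = 421

Answer: A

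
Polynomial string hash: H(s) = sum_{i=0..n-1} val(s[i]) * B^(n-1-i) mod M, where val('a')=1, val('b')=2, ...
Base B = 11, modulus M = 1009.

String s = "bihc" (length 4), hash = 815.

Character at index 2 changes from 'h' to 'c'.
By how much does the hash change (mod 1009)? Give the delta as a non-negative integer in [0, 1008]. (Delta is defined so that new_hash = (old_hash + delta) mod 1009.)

Answer: 954

Derivation:
Delta formula: (val(new) - val(old)) * B^(n-1-k) mod M
  val('c') - val('h') = 3 - 8 = -5
  B^(n-1-k) = 11^1 mod 1009 = 11
  Delta = -5 * 11 mod 1009 = 954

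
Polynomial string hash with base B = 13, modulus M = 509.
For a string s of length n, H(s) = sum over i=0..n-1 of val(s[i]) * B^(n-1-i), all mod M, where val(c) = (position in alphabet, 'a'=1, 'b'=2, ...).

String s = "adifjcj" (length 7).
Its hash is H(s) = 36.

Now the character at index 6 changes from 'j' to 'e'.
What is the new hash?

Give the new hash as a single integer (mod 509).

Answer: 31

Derivation:
val('j') = 10, val('e') = 5
Position k = 6, exponent = n-1-k = 0
B^0 mod M = 13^0 mod 509 = 1
Delta = (5 - 10) * 1 mod 509 = 504
New hash = (36 + 504) mod 509 = 31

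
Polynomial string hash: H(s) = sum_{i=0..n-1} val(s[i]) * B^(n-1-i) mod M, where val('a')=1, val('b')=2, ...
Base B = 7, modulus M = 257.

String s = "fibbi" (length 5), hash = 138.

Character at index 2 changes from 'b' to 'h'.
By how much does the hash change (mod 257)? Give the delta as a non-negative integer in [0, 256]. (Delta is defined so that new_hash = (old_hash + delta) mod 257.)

Answer: 37

Derivation:
Delta formula: (val(new) - val(old)) * B^(n-1-k) mod M
  val('h') - val('b') = 8 - 2 = 6
  B^(n-1-k) = 7^2 mod 257 = 49
  Delta = 6 * 49 mod 257 = 37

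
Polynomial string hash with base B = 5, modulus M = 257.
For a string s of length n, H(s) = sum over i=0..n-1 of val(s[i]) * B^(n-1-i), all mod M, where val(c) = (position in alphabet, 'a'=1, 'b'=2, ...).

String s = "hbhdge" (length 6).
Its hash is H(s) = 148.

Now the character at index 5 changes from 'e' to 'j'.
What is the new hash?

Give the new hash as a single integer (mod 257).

val('e') = 5, val('j') = 10
Position k = 5, exponent = n-1-k = 0
B^0 mod M = 5^0 mod 257 = 1
Delta = (10 - 5) * 1 mod 257 = 5
New hash = (148 + 5) mod 257 = 153

Answer: 153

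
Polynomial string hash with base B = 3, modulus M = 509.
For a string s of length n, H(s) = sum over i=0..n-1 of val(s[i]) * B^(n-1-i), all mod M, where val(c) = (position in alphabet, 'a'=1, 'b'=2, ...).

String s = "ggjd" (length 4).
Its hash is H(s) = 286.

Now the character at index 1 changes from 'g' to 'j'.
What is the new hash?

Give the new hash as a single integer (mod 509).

val('g') = 7, val('j') = 10
Position k = 1, exponent = n-1-k = 2
B^2 mod M = 3^2 mod 509 = 9
Delta = (10 - 7) * 9 mod 509 = 27
New hash = (286 + 27) mod 509 = 313

Answer: 313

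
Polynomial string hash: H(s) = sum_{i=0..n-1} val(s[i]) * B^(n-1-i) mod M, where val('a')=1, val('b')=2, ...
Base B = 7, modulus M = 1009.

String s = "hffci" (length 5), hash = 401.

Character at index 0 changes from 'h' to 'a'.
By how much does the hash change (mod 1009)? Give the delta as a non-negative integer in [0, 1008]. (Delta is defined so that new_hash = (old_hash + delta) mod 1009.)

Delta formula: (val(new) - val(old)) * B^(n-1-k) mod M
  val('a') - val('h') = 1 - 8 = -7
  B^(n-1-k) = 7^4 mod 1009 = 383
  Delta = -7 * 383 mod 1009 = 346

Answer: 346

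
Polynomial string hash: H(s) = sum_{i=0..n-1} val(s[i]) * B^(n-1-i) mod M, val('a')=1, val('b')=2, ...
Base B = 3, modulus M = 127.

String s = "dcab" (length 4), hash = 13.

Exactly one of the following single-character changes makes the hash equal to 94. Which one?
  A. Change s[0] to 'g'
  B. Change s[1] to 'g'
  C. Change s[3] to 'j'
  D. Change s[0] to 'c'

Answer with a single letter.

Option A: s[0]='d'->'g', delta=(7-4)*3^3 mod 127 = 81, hash=13+81 mod 127 = 94 <-- target
Option B: s[1]='c'->'g', delta=(7-3)*3^2 mod 127 = 36, hash=13+36 mod 127 = 49
Option C: s[3]='b'->'j', delta=(10-2)*3^0 mod 127 = 8, hash=13+8 mod 127 = 21
Option D: s[0]='d'->'c', delta=(3-4)*3^3 mod 127 = 100, hash=13+100 mod 127 = 113

Answer: A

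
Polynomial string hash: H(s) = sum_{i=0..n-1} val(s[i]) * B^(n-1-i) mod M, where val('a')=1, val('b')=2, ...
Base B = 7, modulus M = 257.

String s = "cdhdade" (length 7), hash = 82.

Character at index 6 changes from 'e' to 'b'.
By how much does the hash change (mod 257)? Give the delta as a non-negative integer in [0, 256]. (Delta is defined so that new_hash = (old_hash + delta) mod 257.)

Delta formula: (val(new) - val(old)) * B^(n-1-k) mod M
  val('b') - val('e') = 2 - 5 = -3
  B^(n-1-k) = 7^0 mod 257 = 1
  Delta = -3 * 1 mod 257 = 254

Answer: 254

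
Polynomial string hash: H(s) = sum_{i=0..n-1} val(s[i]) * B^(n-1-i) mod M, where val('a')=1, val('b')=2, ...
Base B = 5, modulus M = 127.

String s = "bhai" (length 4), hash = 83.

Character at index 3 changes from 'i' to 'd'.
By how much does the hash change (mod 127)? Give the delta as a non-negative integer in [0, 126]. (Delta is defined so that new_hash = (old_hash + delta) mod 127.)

Answer: 122

Derivation:
Delta formula: (val(new) - val(old)) * B^(n-1-k) mod M
  val('d') - val('i') = 4 - 9 = -5
  B^(n-1-k) = 5^0 mod 127 = 1
  Delta = -5 * 1 mod 127 = 122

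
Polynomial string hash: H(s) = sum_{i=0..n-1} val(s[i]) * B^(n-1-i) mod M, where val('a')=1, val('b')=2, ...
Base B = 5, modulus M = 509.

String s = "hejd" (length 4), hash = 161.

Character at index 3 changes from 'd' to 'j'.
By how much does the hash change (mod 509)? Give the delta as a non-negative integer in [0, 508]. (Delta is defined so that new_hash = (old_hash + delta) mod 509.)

Answer: 6

Derivation:
Delta formula: (val(new) - val(old)) * B^(n-1-k) mod M
  val('j') - val('d') = 10 - 4 = 6
  B^(n-1-k) = 5^0 mod 509 = 1
  Delta = 6 * 1 mod 509 = 6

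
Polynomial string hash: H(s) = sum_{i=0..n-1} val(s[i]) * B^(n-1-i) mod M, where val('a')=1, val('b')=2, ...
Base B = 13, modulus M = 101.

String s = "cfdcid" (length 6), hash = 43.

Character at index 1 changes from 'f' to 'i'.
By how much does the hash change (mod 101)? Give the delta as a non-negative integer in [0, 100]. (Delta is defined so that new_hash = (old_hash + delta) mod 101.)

Delta formula: (val(new) - val(old)) * B^(n-1-k) mod M
  val('i') - val('f') = 9 - 6 = 3
  B^(n-1-k) = 13^4 mod 101 = 79
  Delta = 3 * 79 mod 101 = 35

Answer: 35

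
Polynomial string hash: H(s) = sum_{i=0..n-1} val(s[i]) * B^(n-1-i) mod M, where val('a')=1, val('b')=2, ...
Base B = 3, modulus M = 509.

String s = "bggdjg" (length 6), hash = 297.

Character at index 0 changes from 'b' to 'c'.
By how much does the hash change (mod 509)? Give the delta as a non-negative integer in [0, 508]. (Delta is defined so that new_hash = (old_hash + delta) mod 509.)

Delta formula: (val(new) - val(old)) * B^(n-1-k) mod M
  val('c') - val('b') = 3 - 2 = 1
  B^(n-1-k) = 3^5 mod 509 = 243
  Delta = 1 * 243 mod 509 = 243

Answer: 243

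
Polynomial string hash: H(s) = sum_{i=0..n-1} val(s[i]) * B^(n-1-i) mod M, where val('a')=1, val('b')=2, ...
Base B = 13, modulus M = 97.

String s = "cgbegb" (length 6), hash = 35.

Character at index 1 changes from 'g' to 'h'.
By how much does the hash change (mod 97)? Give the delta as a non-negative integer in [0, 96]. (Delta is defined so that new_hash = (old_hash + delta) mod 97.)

Answer: 43

Derivation:
Delta formula: (val(new) - val(old)) * B^(n-1-k) mod M
  val('h') - val('g') = 8 - 7 = 1
  B^(n-1-k) = 13^4 mod 97 = 43
  Delta = 1 * 43 mod 97 = 43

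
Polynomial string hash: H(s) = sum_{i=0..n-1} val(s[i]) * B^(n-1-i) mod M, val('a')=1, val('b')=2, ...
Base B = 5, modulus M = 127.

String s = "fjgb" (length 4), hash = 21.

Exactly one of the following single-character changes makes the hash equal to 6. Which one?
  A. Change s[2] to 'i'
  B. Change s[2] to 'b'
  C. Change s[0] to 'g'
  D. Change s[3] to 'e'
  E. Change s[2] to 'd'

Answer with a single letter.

Option A: s[2]='g'->'i', delta=(9-7)*5^1 mod 127 = 10, hash=21+10 mod 127 = 31
Option B: s[2]='g'->'b', delta=(2-7)*5^1 mod 127 = 102, hash=21+102 mod 127 = 123
Option C: s[0]='f'->'g', delta=(7-6)*5^3 mod 127 = 125, hash=21+125 mod 127 = 19
Option D: s[3]='b'->'e', delta=(5-2)*5^0 mod 127 = 3, hash=21+3 mod 127 = 24
Option E: s[2]='g'->'d', delta=(4-7)*5^1 mod 127 = 112, hash=21+112 mod 127 = 6 <-- target

Answer: E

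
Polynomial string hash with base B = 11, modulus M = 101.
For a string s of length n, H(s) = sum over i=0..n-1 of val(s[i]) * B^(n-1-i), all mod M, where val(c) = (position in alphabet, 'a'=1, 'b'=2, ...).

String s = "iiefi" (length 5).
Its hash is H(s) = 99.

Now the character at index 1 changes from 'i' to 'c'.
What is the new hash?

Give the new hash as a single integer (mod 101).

Answer: 92

Derivation:
val('i') = 9, val('c') = 3
Position k = 1, exponent = n-1-k = 3
B^3 mod M = 11^3 mod 101 = 18
Delta = (3 - 9) * 18 mod 101 = 94
New hash = (99 + 94) mod 101 = 92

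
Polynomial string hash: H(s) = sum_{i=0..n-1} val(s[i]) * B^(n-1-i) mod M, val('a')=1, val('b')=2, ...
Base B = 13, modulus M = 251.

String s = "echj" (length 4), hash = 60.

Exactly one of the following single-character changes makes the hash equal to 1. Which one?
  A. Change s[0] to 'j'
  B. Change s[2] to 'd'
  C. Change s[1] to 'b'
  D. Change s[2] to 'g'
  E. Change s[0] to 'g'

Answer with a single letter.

Option A: s[0]='e'->'j', delta=(10-5)*13^3 mod 251 = 192, hash=60+192 mod 251 = 1 <-- target
Option B: s[2]='h'->'d', delta=(4-8)*13^1 mod 251 = 199, hash=60+199 mod 251 = 8
Option C: s[1]='c'->'b', delta=(2-3)*13^2 mod 251 = 82, hash=60+82 mod 251 = 142
Option D: s[2]='h'->'g', delta=(7-8)*13^1 mod 251 = 238, hash=60+238 mod 251 = 47
Option E: s[0]='e'->'g', delta=(7-5)*13^3 mod 251 = 127, hash=60+127 mod 251 = 187

Answer: A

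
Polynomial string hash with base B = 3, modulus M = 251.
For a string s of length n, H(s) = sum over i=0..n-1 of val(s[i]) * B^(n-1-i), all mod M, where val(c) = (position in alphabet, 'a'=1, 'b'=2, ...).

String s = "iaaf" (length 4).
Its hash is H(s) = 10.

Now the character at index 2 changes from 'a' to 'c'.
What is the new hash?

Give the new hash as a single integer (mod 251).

Answer: 16

Derivation:
val('a') = 1, val('c') = 3
Position k = 2, exponent = n-1-k = 1
B^1 mod M = 3^1 mod 251 = 3
Delta = (3 - 1) * 3 mod 251 = 6
New hash = (10 + 6) mod 251 = 16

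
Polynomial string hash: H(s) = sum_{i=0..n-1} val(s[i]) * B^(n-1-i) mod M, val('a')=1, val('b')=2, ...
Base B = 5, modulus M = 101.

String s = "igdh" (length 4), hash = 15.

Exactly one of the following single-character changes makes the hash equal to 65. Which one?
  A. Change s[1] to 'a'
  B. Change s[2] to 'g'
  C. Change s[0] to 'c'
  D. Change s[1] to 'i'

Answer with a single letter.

Option A: s[1]='g'->'a', delta=(1-7)*5^2 mod 101 = 52, hash=15+52 mod 101 = 67
Option B: s[2]='d'->'g', delta=(7-4)*5^1 mod 101 = 15, hash=15+15 mod 101 = 30
Option C: s[0]='i'->'c', delta=(3-9)*5^3 mod 101 = 58, hash=15+58 mod 101 = 73
Option D: s[1]='g'->'i', delta=(9-7)*5^2 mod 101 = 50, hash=15+50 mod 101 = 65 <-- target

Answer: D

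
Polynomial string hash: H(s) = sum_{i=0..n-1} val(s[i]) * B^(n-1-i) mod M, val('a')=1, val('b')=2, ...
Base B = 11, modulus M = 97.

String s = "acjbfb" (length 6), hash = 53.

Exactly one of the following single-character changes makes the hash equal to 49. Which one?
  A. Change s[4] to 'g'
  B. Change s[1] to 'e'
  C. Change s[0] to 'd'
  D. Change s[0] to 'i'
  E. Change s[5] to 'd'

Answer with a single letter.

Answer: C

Derivation:
Option A: s[4]='f'->'g', delta=(7-6)*11^1 mod 97 = 11, hash=53+11 mod 97 = 64
Option B: s[1]='c'->'e', delta=(5-3)*11^4 mod 97 = 85, hash=53+85 mod 97 = 41
Option C: s[0]='a'->'d', delta=(4-1)*11^5 mod 97 = 93, hash=53+93 mod 97 = 49 <-- target
Option D: s[0]='a'->'i', delta=(9-1)*11^5 mod 97 = 54, hash=53+54 mod 97 = 10
Option E: s[5]='b'->'d', delta=(4-2)*11^0 mod 97 = 2, hash=53+2 mod 97 = 55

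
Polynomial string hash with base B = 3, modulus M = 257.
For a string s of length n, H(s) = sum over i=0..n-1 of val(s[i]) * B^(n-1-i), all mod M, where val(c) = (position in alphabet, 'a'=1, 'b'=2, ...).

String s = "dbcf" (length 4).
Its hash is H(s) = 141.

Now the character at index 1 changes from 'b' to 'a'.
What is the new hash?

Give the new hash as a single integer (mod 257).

Answer: 132

Derivation:
val('b') = 2, val('a') = 1
Position k = 1, exponent = n-1-k = 2
B^2 mod M = 3^2 mod 257 = 9
Delta = (1 - 2) * 9 mod 257 = 248
New hash = (141 + 248) mod 257 = 132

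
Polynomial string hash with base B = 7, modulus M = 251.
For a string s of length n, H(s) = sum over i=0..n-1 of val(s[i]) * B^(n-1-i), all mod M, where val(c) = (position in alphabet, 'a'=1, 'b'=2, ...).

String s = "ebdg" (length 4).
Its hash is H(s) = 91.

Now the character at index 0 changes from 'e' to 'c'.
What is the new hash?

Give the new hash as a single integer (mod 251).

val('e') = 5, val('c') = 3
Position k = 0, exponent = n-1-k = 3
B^3 mod M = 7^3 mod 251 = 92
Delta = (3 - 5) * 92 mod 251 = 67
New hash = (91 + 67) mod 251 = 158

Answer: 158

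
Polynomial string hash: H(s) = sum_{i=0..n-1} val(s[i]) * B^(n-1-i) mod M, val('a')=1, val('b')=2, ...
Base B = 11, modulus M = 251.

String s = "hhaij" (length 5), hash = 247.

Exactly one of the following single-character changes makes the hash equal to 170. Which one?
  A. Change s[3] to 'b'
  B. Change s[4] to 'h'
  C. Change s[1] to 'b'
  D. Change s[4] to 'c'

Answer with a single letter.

Option A: s[3]='i'->'b', delta=(2-9)*11^1 mod 251 = 174, hash=247+174 mod 251 = 170 <-- target
Option B: s[4]='j'->'h', delta=(8-10)*11^0 mod 251 = 249, hash=247+249 mod 251 = 245
Option C: s[1]='h'->'b', delta=(2-8)*11^3 mod 251 = 46, hash=247+46 mod 251 = 42
Option D: s[4]='j'->'c', delta=(3-10)*11^0 mod 251 = 244, hash=247+244 mod 251 = 240

Answer: A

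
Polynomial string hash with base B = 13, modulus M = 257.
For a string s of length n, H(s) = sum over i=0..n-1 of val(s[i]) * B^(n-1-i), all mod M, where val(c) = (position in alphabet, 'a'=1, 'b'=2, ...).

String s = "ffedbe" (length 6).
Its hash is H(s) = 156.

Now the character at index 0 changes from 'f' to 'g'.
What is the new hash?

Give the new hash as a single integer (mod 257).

Answer: 84

Derivation:
val('f') = 6, val('g') = 7
Position k = 0, exponent = n-1-k = 5
B^5 mod M = 13^5 mod 257 = 185
Delta = (7 - 6) * 185 mod 257 = 185
New hash = (156 + 185) mod 257 = 84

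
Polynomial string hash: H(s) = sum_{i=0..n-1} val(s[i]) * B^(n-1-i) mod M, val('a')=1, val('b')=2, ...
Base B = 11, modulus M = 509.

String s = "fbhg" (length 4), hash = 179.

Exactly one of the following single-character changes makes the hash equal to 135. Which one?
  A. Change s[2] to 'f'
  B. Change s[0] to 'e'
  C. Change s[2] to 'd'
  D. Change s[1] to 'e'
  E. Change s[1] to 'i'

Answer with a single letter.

Option A: s[2]='h'->'f', delta=(6-8)*11^1 mod 509 = 487, hash=179+487 mod 509 = 157
Option B: s[0]='f'->'e', delta=(5-6)*11^3 mod 509 = 196, hash=179+196 mod 509 = 375
Option C: s[2]='h'->'d', delta=(4-8)*11^1 mod 509 = 465, hash=179+465 mod 509 = 135 <-- target
Option D: s[1]='b'->'e', delta=(5-2)*11^2 mod 509 = 363, hash=179+363 mod 509 = 33
Option E: s[1]='b'->'i', delta=(9-2)*11^2 mod 509 = 338, hash=179+338 mod 509 = 8

Answer: C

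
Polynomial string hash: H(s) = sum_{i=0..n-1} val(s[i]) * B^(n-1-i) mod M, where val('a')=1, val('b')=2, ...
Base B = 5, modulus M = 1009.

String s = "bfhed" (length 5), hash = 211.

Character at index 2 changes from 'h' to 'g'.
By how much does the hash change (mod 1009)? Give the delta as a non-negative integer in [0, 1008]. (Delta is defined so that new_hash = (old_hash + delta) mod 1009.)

Delta formula: (val(new) - val(old)) * B^(n-1-k) mod M
  val('g') - val('h') = 7 - 8 = -1
  B^(n-1-k) = 5^2 mod 1009 = 25
  Delta = -1 * 25 mod 1009 = 984

Answer: 984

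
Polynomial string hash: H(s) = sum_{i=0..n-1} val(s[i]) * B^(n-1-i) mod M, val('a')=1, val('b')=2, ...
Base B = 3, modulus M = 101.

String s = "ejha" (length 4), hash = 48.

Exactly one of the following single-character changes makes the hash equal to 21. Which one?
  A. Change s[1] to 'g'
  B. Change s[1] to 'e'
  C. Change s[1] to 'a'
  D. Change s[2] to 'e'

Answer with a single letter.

Option A: s[1]='j'->'g', delta=(7-10)*3^2 mod 101 = 74, hash=48+74 mod 101 = 21 <-- target
Option B: s[1]='j'->'e', delta=(5-10)*3^2 mod 101 = 56, hash=48+56 mod 101 = 3
Option C: s[1]='j'->'a', delta=(1-10)*3^2 mod 101 = 20, hash=48+20 mod 101 = 68
Option D: s[2]='h'->'e', delta=(5-8)*3^1 mod 101 = 92, hash=48+92 mod 101 = 39

Answer: A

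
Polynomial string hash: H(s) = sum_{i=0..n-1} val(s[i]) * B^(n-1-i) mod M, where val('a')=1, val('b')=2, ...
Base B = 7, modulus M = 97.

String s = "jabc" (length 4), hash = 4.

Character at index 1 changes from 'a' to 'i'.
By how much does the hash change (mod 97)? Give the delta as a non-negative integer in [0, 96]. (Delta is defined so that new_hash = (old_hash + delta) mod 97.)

Delta formula: (val(new) - val(old)) * B^(n-1-k) mod M
  val('i') - val('a') = 9 - 1 = 8
  B^(n-1-k) = 7^2 mod 97 = 49
  Delta = 8 * 49 mod 97 = 4

Answer: 4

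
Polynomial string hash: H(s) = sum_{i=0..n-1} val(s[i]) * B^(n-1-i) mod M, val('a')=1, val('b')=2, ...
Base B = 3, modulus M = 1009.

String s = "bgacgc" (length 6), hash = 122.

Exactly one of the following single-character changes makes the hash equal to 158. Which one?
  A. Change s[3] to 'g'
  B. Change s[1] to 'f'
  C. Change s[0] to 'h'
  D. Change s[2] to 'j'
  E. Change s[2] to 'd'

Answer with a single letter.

Option A: s[3]='c'->'g', delta=(7-3)*3^2 mod 1009 = 36, hash=122+36 mod 1009 = 158 <-- target
Option B: s[1]='g'->'f', delta=(6-7)*3^4 mod 1009 = 928, hash=122+928 mod 1009 = 41
Option C: s[0]='b'->'h', delta=(8-2)*3^5 mod 1009 = 449, hash=122+449 mod 1009 = 571
Option D: s[2]='a'->'j', delta=(10-1)*3^3 mod 1009 = 243, hash=122+243 mod 1009 = 365
Option E: s[2]='a'->'d', delta=(4-1)*3^3 mod 1009 = 81, hash=122+81 mod 1009 = 203

Answer: A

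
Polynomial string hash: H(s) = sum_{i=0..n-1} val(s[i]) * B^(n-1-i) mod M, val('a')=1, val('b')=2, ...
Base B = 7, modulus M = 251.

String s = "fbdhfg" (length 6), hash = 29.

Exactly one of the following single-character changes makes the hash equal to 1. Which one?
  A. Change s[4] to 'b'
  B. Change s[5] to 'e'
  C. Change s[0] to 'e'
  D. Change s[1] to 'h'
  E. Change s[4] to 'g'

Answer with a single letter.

Answer: A

Derivation:
Option A: s[4]='f'->'b', delta=(2-6)*7^1 mod 251 = 223, hash=29+223 mod 251 = 1 <-- target
Option B: s[5]='g'->'e', delta=(5-7)*7^0 mod 251 = 249, hash=29+249 mod 251 = 27
Option C: s[0]='f'->'e', delta=(5-6)*7^5 mod 251 = 10, hash=29+10 mod 251 = 39
Option D: s[1]='b'->'h', delta=(8-2)*7^4 mod 251 = 99, hash=29+99 mod 251 = 128
Option E: s[4]='f'->'g', delta=(7-6)*7^1 mod 251 = 7, hash=29+7 mod 251 = 36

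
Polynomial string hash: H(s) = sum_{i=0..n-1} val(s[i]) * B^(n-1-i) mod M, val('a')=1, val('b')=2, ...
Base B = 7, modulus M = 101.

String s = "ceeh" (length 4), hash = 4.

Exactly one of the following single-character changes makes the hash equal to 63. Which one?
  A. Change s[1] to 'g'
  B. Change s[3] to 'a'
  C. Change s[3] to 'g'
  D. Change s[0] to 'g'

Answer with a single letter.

Option A: s[1]='e'->'g', delta=(7-5)*7^2 mod 101 = 98, hash=4+98 mod 101 = 1
Option B: s[3]='h'->'a', delta=(1-8)*7^0 mod 101 = 94, hash=4+94 mod 101 = 98
Option C: s[3]='h'->'g', delta=(7-8)*7^0 mod 101 = 100, hash=4+100 mod 101 = 3
Option D: s[0]='c'->'g', delta=(7-3)*7^3 mod 101 = 59, hash=4+59 mod 101 = 63 <-- target

Answer: D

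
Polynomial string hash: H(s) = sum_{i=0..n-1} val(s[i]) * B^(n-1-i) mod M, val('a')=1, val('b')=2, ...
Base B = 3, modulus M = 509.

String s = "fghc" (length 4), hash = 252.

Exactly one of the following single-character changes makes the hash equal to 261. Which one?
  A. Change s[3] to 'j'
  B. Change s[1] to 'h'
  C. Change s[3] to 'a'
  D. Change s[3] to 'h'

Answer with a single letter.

Option A: s[3]='c'->'j', delta=(10-3)*3^0 mod 509 = 7, hash=252+7 mod 509 = 259
Option B: s[1]='g'->'h', delta=(8-7)*3^2 mod 509 = 9, hash=252+9 mod 509 = 261 <-- target
Option C: s[3]='c'->'a', delta=(1-3)*3^0 mod 509 = 507, hash=252+507 mod 509 = 250
Option D: s[3]='c'->'h', delta=(8-3)*3^0 mod 509 = 5, hash=252+5 mod 509 = 257

Answer: B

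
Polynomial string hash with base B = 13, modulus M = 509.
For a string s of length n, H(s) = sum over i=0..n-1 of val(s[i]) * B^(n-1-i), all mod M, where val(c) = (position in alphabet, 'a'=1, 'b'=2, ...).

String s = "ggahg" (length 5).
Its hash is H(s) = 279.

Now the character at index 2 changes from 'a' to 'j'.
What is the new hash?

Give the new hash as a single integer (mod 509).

Answer: 273

Derivation:
val('a') = 1, val('j') = 10
Position k = 2, exponent = n-1-k = 2
B^2 mod M = 13^2 mod 509 = 169
Delta = (10 - 1) * 169 mod 509 = 503
New hash = (279 + 503) mod 509 = 273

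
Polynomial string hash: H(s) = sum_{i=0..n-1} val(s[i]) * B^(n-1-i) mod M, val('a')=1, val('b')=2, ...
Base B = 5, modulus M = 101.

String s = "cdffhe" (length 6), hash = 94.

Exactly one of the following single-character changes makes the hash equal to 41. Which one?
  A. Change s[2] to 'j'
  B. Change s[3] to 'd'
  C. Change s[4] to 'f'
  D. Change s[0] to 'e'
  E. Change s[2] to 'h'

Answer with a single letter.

Option A: s[2]='f'->'j', delta=(10-6)*5^3 mod 101 = 96, hash=94+96 mod 101 = 89
Option B: s[3]='f'->'d', delta=(4-6)*5^2 mod 101 = 51, hash=94+51 mod 101 = 44
Option C: s[4]='h'->'f', delta=(6-8)*5^1 mod 101 = 91, hash=94+91 mod 101 = 84
Option D: s[0]='c'->'e', delta=(5-3)*5^5 mod 101 = 89, hash=94+89 mod 101 = 82
Option E: s[2]='f'->'h', delta=(8-6)*5^3 mod 101 = 48, hash=94+48 mod 101 = 41 <-- target

Answer: E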